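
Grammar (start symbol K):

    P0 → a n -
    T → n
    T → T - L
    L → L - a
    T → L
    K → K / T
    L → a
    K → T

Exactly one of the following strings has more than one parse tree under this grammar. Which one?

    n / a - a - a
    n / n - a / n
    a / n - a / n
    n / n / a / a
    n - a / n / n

n / a - a - a: 4 trees
n / n - a / n: 1 tree
a / n - a / n: 1 tree
n / n / a / a: 1 tree
n - a / n / n: 1 tree

n / a - a - a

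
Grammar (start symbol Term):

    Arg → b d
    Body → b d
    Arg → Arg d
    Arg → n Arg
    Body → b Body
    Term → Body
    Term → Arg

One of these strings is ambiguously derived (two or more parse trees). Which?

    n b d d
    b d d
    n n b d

n b d d: 2 trees
b d d: 1 tree
n n b d: 1 tree

n b d d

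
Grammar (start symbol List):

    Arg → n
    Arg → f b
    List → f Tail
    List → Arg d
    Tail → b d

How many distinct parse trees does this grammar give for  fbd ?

2

Parse trees for fbd:
  [List f [Tail b d]]
  [List [Arg f b] d]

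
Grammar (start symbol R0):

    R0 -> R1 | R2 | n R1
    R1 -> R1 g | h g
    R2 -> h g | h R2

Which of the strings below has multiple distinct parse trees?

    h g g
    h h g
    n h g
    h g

h g g: 1 tree
h h g: 1 tree
n h g: 1 tree
h g: 2 trees

h g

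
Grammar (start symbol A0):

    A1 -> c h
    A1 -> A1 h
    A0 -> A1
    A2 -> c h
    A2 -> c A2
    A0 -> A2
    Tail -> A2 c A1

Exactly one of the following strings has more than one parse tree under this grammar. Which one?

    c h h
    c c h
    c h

c h

c h h: 1 tree
c c h: 1 tree
c h: 2 trees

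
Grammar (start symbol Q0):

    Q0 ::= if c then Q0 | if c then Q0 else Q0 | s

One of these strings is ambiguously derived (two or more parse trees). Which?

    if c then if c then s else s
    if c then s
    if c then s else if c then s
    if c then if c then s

if c then if c then s else s

if c then if c then s else s: 2 trees
if c then s: 1 tree
if c then s else if c then s: 1 tree
if c then if c then s: 1 tree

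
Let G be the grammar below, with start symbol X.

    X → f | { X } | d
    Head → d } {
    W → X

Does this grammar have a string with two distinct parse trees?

Unambiguous

Only X is reachable from X; ignoring the rest: L(X) is { openⁿ atom closeⁿ : n ≥ 0 }. The bracket depth fixes n, and the derivation is forced at every step.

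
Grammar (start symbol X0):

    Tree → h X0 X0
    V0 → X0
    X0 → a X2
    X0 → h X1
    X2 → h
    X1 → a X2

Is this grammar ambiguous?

Unambiguous

Only X0, X1, X2 are reachable from X0; ignoring the rest: The reachable rules are right-linear with at most one rule per (nonterminal, next-terminal) pair. Each input token forces the next rule, so parsing is deterministic.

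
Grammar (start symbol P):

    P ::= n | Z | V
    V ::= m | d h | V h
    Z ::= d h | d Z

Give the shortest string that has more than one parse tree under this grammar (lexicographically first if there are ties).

length 1: no string has ≥2 trees
length 2: d h has 2 parse trees

Two derivations of d h:
  P ⇒ Z ⇒ d h
  P ⇒ V ⇒ d h

d h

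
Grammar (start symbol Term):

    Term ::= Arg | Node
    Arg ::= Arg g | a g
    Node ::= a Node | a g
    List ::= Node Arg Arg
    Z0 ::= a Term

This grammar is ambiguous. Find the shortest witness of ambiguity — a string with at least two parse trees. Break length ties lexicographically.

length 2: a g has 2 parse trees

Two derivations of a g:
  Term ⇒ Arg ⇒ a g
  Term ⇒ Node ⇒ a g

a g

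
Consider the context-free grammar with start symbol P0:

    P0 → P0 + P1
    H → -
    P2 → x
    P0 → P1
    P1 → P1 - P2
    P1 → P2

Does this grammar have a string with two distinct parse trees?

Unambiguous

Only P0, P1, P2 are reachable from P0; ignoring the rest: The grammar is stratified — P0 handles '+' (left-recursive), P1 handles '-', P2 atoms. Each operator has a fixed associativity and precedence level, so every string has one parse.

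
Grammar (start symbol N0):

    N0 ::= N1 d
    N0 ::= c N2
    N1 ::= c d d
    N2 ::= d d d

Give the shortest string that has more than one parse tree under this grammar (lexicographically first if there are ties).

c d d d

length 4: c d d d has 2 parse trees

Two derivations of c d d d:
  N0 ⇒ N1 d ⇒ c d d d
  N0 ⇒ c N2 ⇒ c d d d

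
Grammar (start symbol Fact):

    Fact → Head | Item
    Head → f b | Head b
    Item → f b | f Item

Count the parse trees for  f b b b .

1

Parse trees for f b b b:
  [Fact [Head [Head [Head f b] b] b]]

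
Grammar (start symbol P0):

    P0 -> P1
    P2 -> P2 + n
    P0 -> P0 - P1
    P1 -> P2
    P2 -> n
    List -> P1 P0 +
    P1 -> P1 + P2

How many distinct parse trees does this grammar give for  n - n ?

Parse trees for n - n:
  [P0 [P0 [P1 [P2 n]]] - [P1 [P2 n]]]

1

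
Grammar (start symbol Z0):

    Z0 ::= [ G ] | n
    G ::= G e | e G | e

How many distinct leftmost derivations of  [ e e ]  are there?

Parse trees for [ e e ]:
  [Z0 [ [G [G e] e] ]]
  [Z0 [ [G e [G e]] ]]

2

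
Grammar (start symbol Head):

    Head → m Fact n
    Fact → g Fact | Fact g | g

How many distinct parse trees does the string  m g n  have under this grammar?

1

Parse trees for m g n:
  [Head m [Fact g] n]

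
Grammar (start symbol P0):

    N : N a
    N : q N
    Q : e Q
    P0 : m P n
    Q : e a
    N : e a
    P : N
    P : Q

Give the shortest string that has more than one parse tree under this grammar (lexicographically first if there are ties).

length 4: m e a n has 2 parse trees

Two derivations of m e a n:
  P0 ⇒ m P n ⇒ m N n ⇒ m e a n
  P0 ⇒ m P n ⇒ m Q n ⇒ m e a n

m e a n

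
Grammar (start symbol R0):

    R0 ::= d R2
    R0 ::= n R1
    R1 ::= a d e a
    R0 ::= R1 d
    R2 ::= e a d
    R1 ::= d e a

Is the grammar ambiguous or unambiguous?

Witness: d e a d

Derivation 1: R0 ⇒ d R2 ⇒ d e a d
Derivation 2: R0 ⇒ R1 d ⇒ d e a d

Two distinct leftmost derivations for the same string.

Ambiguous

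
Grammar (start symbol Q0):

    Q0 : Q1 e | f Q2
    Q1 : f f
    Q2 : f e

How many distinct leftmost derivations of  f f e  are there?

Parse trees for f f e:
  [Q0 [Q1 f f] e]
  [Q0 f [Q2 f e]]

2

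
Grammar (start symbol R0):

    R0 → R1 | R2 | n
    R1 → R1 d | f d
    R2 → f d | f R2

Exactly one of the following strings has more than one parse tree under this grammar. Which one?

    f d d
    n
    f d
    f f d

f d

f d d: 1 tree
n: 1 tree
f d: 2 trees
f f d: 1 tree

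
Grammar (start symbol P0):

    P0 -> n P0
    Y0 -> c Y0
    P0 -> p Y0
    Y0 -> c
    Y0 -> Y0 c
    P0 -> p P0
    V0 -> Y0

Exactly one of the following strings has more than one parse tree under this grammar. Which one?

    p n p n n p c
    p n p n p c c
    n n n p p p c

p n p n p c c

p n p n n p c: 1 tree
p n p n p c c: 2 trees
n n n p p p c: 1 tree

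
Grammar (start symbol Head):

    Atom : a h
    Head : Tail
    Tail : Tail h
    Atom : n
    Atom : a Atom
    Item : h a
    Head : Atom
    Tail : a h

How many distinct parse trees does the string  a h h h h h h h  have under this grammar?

1

Parse trees for a h h h h h h h:
  [Head [Tail [Tail [Tail [Tail [Tail [Tail [Tail a h] h] h] h] h] h] h]]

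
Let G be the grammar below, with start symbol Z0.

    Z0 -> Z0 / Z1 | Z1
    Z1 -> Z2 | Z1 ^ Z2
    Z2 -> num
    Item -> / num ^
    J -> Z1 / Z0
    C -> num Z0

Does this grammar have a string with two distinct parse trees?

Unambiguous

(Item, J, C are unreachable from Z0, so their rules don't affect L(Z0).) Z0 → Z0 / Z1 | Z1  ;  Z1 → Z1 ^ Z2 | Z2  — a left-associative chain with Z2 at the bottom. Each string factors uniquely by precedence.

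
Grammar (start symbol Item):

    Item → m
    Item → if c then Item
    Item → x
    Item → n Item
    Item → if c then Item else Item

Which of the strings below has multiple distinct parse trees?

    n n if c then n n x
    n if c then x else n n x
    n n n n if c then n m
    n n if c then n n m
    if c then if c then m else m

n n if c then n n x: 1 tree
n if c then x else n n x: 1 tree
n n n n if c then n m: 1 tree
n n if c then n n m: 1 tree
if c then if c then m else m: 2 trees

if c then if c then m else m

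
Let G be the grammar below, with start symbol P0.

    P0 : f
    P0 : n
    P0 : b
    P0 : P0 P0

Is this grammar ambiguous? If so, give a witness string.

Ambiguous

Witness: b b b

Derivation 1: P0 ⇒ P0 P0 ⇒ b P0 ⇒ b P0 P0 ⇒ b b P0 ⇒ b b b
Derivation 2: P0 ⇒ P0 P0 ⇒ P0 P0 P0 ⇒ b P0 P0 ⇒ b b P0 ⇒ b b b

Two distinct leftmost derivations for the same string.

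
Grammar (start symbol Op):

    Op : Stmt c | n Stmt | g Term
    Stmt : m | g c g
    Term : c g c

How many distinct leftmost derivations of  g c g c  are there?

Parse trees for g c g c:
  [Op [Stmt g c g] c]
  [Op g [Term c g c]]

2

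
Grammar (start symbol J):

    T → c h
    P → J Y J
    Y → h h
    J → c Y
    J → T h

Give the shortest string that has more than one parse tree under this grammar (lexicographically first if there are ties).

c h h

length 3: c h h has 2 parse trees

Two derivations of c h h:
  J ⇒ c Y ⇒ c h h
  J ⇒ T h ⇒ c h h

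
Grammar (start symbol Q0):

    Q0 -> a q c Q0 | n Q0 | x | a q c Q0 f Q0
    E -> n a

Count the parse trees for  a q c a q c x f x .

Parse trees for a q c a q c x f x:
  [Q0 a q c [Q0 a q c [Q0 x] f [Q0 x]]]
  [Q0 a q c [Q0 a q c [Q0 x]] f [Q0 x]]

2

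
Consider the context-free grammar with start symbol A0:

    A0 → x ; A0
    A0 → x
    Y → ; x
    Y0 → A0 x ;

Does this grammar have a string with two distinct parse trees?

Only A0 is reachable from A0; ignoring the rest: The reachable grammar is A → atom sep A | atom. Each atom is followed by either the separator (recurse) or end-of-string (stop) — no choice point.

Unambiguous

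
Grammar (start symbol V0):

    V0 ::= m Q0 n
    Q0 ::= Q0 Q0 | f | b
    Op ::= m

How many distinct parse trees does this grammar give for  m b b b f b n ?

14

Parse trees for m b b b f b n (showing first 6 of 14):
  [V0 m [Q0 [Q0 b] [Q0 [Q0 b] [Q0 [Q0 b] [Q0 [Q0 f] [Q0 b]]]]] n]
  [V0 m [Q0 [Q0 b] [Q0 [Q0 b] [Q0 [Q0 [Q0 b] [Q0 f]] [Q0 b]]]] n]
  [V0 m [Q0 [Q0 b] [Q0 [Q0 [Q0 b] [Q0 b]] [Q0 [Q0 f] [Q0 b]]]] n]
  [V0 m [Q0 [Q0 b] [Q0 [Q0 [Q0 b] [Q0 [Q0 b] [Q0 f]]] [Q0 b]]] n]
  [V0 m [Q0 [Q0 b] [Q0 [Q0 [Q0 [Q0 b] [Q0 b]] [Q0 f]] [Q0 b]]] n]
  [V0 m [Q0 [Q0 [Q0 b] [Q0 b]] [Q0 [Q0 b] [Q0 [Q0 f] [Q0 b]]]] n]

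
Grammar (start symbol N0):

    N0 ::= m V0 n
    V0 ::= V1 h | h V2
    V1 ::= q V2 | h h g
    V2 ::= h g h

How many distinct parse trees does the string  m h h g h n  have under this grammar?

Parse trees for m h h g h n:
  [N0 m [V0 [V1 h h g] h] n]
  [N0 m [V0 h [V2 h g h]] n]

2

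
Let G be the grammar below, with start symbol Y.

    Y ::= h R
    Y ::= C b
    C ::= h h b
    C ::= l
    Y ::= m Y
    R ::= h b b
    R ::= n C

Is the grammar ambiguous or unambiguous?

Witness: h h b b

Derivation 1: Y ⇒ h R ⇒ h h b b
Derivation 2: Y ⇒ C b ⇒ h h b b

Two distinct leftmost derivations for the same string.

Ambiguous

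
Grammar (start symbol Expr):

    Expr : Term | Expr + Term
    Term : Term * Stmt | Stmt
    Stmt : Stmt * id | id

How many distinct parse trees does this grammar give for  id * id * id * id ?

Parse trees for id * id * id * id:
  [Expr [Term [Term [Stmt id]] * [Stmt [Stmt [Stmt id] * id] * id]]]
  [Expr [Term [Term [Term [Stmt id]] * [Stmt id]] * [Stmt [Stmt id] * id]]]
  [Expr [Term [Term [Stmt [Stmt id] * id]] * [Stmt [Stmt id] * id]]]
  [Expr [Term [Term [Term [Stmt id]] * [Stmt [Stmt id] * id]] * [Stmt id]]]
  [Expr [Term [Term [Term [Term [Stmt id]] * [Stmt id]] * [Stmt id]] * [Stmt id]]]
  [Expr [Term [Term [Term [Stmt [Stmt id] * id]] * [Stmt id]] * [Stmt id]]]
  [Expr [Term [Term [Stmt [Stmt [Stmt id] * id] * id]] * [Stmt id]]]
  [Expr [Term [Stmt [Stmt [Stmt [Stmt id] * id] * id] * id]]]

8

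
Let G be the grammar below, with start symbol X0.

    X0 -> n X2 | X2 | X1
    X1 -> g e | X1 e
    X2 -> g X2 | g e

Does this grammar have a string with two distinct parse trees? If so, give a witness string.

Ambiguous

Witness: g e

Derivation 1: X0 ⇒ X2 ⇒ g e
Derivation 2: X0 ⇒ X1 ⇒ g e

Two distinct leftmost derivations for the same string.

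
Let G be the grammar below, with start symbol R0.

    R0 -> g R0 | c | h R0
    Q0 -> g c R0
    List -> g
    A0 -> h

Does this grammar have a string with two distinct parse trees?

Unambiguous

Only R0 is reachable from R0; ignoring the rest: Restricted to the reachable nonterminals, every rule has the form A → t or A → t B, and no two rules for the same A share a first terminal. The grammar encodes a DFA — one run per string.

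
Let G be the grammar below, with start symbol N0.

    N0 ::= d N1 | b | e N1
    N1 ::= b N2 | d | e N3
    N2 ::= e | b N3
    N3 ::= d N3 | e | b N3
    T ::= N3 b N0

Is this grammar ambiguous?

Unambiguous

Only N0, N1, N2, N3 are reachable from N0; ignoring the rest: Restricted to the reachable nonterminals, every rule has the form A → t or A → t B, and no two rules for the same A share a first terminal. The grammar encodes a DFA — one run per string.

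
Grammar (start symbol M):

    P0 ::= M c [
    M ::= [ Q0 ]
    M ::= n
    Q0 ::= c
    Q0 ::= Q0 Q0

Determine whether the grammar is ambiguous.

Ambiguous

Witness: [ c c c ]

Derivation 1: M ⇒ [ Q0 ] ⇒ [ Q0 Q0 ] ⇒ [ c Q0 ] ⇒ [ c Q0 Q0 ] ⇒ [ c c Q0 ] ⇒ [ c c c ]
Derivation 2: M ⇒ [ Q0 ] ⇒ [ Q0 Q0 ] ⇒ [ Q0 Q0 Q0 ] ⇒ [ c Q0 Q0 ] ⇒ [ c c Q0 ] ⇒ [ c c c ]

Two distinct leftmost derivations for the same string.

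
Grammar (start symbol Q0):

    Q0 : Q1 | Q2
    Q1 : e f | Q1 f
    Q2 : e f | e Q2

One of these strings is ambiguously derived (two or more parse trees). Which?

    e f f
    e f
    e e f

e f

e f f: 1 tree
e f: 2 trees
e e f: 1 tree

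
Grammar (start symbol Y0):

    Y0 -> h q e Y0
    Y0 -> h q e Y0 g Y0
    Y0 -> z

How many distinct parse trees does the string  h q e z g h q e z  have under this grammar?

Parse trees for h q e z g h q e z:
  [Y0 h q e [Y0 z] g [Y0 h q e [Y0 z]]]

1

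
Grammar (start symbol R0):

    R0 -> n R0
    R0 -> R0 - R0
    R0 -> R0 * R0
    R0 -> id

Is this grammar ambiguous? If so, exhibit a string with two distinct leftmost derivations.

Ambiguous

Witness: n id * id

Derivation 1: R0 ⇒ n R0 ⇒ n R0 * R0 ⇒ n id * R0 ⇒ n id * id
Derivation 2: R0 ⇒ R0 * R0 ⇒ n R0 * R0 ⇒ n id * R0 ⇒ n id * id

Two distinct leftmost derivations for the same string.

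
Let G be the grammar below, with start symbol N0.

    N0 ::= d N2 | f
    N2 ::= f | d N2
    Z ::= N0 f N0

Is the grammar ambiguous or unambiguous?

Unambiguous

(Z is unreachable from N0, so its rules don't affect L(N0).) Restricted to the reachable nonterminals, every rule has the form A → t or A → t B, and no two rules for the same A share a first terminal. The grammar encodes a DFA — one run per string.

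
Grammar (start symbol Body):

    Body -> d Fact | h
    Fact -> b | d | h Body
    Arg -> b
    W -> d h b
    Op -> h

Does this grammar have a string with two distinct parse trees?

(Arg, W, Op are unreachable from Body, so their rules don't affect L(Body).) The reachable rules are right-linear with at most one rule per (nonterminal, next-terminal) pair. Each input token forces the next rule, so parsing is deterministic.

Unambiguous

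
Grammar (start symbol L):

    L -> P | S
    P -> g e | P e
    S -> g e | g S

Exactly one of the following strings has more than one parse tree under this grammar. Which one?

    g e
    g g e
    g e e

g e: 2 trees
g g e: 1 tree
g e e: 1 tree

g e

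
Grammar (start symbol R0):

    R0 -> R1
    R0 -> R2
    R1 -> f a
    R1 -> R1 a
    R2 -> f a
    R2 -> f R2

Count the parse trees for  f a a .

Parse trees for f a a:
  [R0 [R1 [R1 f a] a]]

1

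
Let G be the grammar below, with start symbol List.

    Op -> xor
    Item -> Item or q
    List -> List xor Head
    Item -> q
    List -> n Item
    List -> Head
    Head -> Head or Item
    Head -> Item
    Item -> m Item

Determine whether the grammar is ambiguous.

Ambiguous

Witness: q or q

Derivation 1: List ⇒ Head ⇒ Head or Item ⇒ Item or Item ⇒ q or Item ⇒ q or q
Derivation 2: List ⇒ Head ⇒ Item ⇒ Item or q ⇒ q or q

Two distinct leftmost derivations for the same string.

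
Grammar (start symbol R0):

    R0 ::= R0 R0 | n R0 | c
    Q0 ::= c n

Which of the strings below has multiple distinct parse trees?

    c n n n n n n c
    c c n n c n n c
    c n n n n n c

c c n n c n n c

c n n n n n n c: 1 tree
c c n n c n n c: 9 trees
c n n n n n c: 1 tree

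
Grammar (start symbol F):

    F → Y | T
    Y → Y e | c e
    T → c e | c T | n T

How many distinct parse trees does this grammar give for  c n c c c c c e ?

1

Parse trees for c n c c c c c e:
  [F [T c [T n [T c [T c [T c [T c [T c e]]]]]]]]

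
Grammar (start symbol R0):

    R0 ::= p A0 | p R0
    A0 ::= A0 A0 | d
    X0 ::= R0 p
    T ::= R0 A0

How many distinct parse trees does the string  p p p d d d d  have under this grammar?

Parse trees for p p p d d d d:
  [R0 p [R0 p [R0 p [A0 [A0 d] [A0 [A0 d] [A0 [A0 d] [A0 d]]]]]]]
  [R0 p [R0 p [R0 p [A0 [A0 d] [A0 [A0 [A0 d] [A0 d]] [A0 d]]]]]]
  [R0 p [R0 p [R0 p [A0 [A0 [A0 d] [A0 d]] [A0 [A0 d] [A0 d]]]]]]
  [R0 p [R0 p [R0 p [A0 [A0 [A0 d] [A0 [A0 d] [A0 d]]] [A0 d]]]]]
  [R0 p [R0 p [R0 p [A0 [A0 [A0 [A0 d] [A0 d]] [A0 d]] [A0 d]]]]]

5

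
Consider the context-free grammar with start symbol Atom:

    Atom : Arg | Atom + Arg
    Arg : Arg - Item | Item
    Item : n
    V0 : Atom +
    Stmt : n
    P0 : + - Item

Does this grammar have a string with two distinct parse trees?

Unambiguous

Only Atom, Arg, Item are reachable from Atom; ignoring the rest: This is a standard precedence ladder (Atom over Arg over Item), with each level left-recursive on its own operator ('+' at Atom, '-' at Arg). That structure is LR(1), hence unambiguous.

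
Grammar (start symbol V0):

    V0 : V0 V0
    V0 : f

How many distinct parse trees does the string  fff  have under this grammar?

Parse trees for fff:
  [V0 [V0 f] [V0 [V0 f] [V0 f]]]
  [V0 [V0 [V0 f] [V0 f]] [V0 f]]

2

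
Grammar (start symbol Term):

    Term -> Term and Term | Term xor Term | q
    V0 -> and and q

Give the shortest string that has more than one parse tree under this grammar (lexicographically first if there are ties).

length 1: no string has ≥2 trees
length 3: no string has ≥2 trees
length 5: q and q and q has 2 parse trees

Two derivations of q and q and q:
  Term ⇒ Term and Term ⇒ Term and Term and Term ⇒ q and Term and Term ⇒ q and q and Term ⇒ q and q and q
  Term ⇒ Term and Term ⇒ q and Term ⇒ q and Term and Term ⇒ q and q and Term ⇒ q and q and q

q and q and q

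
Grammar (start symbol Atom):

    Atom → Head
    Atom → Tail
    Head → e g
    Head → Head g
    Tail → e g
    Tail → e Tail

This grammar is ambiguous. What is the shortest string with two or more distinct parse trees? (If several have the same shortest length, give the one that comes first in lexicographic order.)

e g

length 2: e g has 2 parse trees

Two derivations of e g:
  Atom ⇒ Head ⇒ e g
  Atom ⇒ Tail ⇒ e g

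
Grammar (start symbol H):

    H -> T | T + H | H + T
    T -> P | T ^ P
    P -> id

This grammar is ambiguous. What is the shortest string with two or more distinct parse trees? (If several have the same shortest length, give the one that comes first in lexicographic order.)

length 1: no string has ≥2 trees
length 3: id + id has 2 parse trees

Two derivations of id + id:
  H ⇒ T + H ⇒ P + H ⇒ id + H ⇒ id + T ⇒ id + P ⇒ id + id
  H ⇒ H + T ⇒ T + T ⇒ P + T ⇒ id + T ⇒ id + P ⇒ id + id

id + id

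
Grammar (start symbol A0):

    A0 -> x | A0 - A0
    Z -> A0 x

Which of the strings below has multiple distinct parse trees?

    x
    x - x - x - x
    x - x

x: 1 tree
x - x - x - x: 5 trees
x - x: 1 tree

x - x - x - x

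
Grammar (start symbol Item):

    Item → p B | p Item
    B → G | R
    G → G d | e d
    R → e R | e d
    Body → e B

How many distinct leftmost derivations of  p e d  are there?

Parse trees for p e d:
  [Item p [B [G e d]]]
  [Item p [B [R e d]]]

2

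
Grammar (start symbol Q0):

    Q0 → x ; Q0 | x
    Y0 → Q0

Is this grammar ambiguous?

(Y0 is unreachable from Q0, so its rules don't affect L(Q0).) The reachable grammar is A → atom sep A | atom. Each atom is followed by either the separator (recurse) or end-of-string (stop) — no choice point.

Unambiguous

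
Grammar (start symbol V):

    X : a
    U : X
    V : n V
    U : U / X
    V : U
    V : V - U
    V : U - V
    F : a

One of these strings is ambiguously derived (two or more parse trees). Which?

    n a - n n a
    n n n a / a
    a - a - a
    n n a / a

n a - n n a: 1 tree
n n n a / a: 1 tree
a - a - a: 4 trees
n n a / a: 1 tree

a - a - a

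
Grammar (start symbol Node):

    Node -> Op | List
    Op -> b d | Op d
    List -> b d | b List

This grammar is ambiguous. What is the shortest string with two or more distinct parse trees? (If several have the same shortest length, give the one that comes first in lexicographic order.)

b d

length 2: b d has 2 parse trees

Two derivations of b d:
  Node ⇒ Op ⇒ b d
  Node ⇒ List ⇒ b d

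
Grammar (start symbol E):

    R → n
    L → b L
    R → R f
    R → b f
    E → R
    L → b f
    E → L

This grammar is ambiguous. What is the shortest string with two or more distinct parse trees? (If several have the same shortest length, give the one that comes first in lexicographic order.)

b f

length 1: no string has ≥2 trees
length 2: b f has 2 parse trees

Two derivations of b f:
  E ⇒ R ⇒ b f
  E ⇒ L ⇒ b f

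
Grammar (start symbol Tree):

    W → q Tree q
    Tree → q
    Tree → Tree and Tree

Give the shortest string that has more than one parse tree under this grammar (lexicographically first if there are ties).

q and q and q

length 1: no string has ≥2 trees
length 3: no string has ≥2 trees
length 5: q and q and q has 2 parse trees

Two derivations of q and q and q:
  Tree ⇒ Tree and Tree ⇒ q and Tree ⇒ q and Tree and Tree ⇒ q and q and Tree ⇒ q and q and q
  Tree ⇒ Tree and Tree ⇒ Tree and Tree and Tree ⇒ q and Tree and Tree ⇒ q and q and Tree ⇒ q and q and q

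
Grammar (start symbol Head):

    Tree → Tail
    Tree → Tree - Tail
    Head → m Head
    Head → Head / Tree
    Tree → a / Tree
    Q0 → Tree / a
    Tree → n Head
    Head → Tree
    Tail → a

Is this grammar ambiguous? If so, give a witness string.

Ambiguous

Witness: a / a

Derivation 1: Head ⇒ Head / Tree ⇒ Tree / Tree ⇒ Tail / Tree ⇒ a / Tree ⇒ a / Tail ⇒ a / a
Derivation 2: Head ⇒ Tree ⇒ a / Tree ⇒ a / Tail ⇒ a / a

Two distinct leftmost derivations for the same string.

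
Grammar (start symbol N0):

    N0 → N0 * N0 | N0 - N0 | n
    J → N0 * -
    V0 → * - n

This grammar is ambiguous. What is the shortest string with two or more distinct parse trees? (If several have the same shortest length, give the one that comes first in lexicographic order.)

n * n * n

length 1: no string has ≥2 trees
length 3: no string has ≥2 trees
length 5: n * n * n has 2 parse trees

Two derivations of n * n * n:
  N0 ⇒ N0 * N0 ⇒ N0 * N0 * N0 ⇒ n * N0 * N0 ⇒ n * n * N0 ⇒ n * n * n
  N0 ⇒ N0 * N0 ⇒ n * N0 ⇒ n * N0 * N0 ⇒ n * n * N0 ⇒ n * n * n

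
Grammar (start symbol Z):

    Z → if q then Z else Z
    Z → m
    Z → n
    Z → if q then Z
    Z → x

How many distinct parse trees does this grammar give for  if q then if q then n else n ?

Parse trees for if q then if q then n else n:
  [Z if q then [Z if q then [Z n]] else [Z n]]
  [Z if q then [Z if q then [Z n] else [Z n]]]

2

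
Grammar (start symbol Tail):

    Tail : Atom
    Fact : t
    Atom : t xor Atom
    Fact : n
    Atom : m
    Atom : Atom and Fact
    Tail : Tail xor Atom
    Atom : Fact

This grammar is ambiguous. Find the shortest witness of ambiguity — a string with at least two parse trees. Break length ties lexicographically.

length 1: no string has ≥2 trees
length 3: t xor m has 2 parse trees

Two derivations of t xor m:
  Tail ⇒ Atom ⇒ t xor Atom ⇒ t xor m
  Tail ⇒ Tail xor Atom ⇒ Atom xor Atom ⇒ Fact xor Atom ⇒ t xor Atom ⇒ t xor m

t xor m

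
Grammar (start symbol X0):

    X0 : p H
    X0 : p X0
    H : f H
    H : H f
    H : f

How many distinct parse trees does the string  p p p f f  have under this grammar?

Parse trees for p p p f f:
  [X0 p [X0 p [X0 p [H f [H f]]]]]
  [X0 p [X0 p [X0 p [H [H f] f]]]]

2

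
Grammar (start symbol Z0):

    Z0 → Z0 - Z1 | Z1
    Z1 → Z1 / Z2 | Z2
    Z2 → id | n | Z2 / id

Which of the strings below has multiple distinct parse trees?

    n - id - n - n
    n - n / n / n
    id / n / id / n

n - id - n - n: 1 tree
n - n / n / n: 1 tree
id / n / id / n: 2 trees

id / n / id / n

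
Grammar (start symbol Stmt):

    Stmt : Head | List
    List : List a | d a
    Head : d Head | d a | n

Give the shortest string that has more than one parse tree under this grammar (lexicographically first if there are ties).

d a

length 1: no string has ≥2 trees
length 2: d a has 2 parse trees

Two derivations of d a:
  Stmt ⇒ Head ⇒ d a
  Stmt ⇒ List ⇒ d a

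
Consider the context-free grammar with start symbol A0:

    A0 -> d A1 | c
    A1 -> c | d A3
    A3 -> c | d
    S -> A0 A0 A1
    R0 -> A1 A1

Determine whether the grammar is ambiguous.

Only A0, A1, A3 are reachable from A0; ignoring the rest: Restricted to the reachable nonterminals, every rule has the form A → t or A → t B, and no two rules for the same A share a first terminal. The grammar encodes a DFA — one run per string.

Unambiguous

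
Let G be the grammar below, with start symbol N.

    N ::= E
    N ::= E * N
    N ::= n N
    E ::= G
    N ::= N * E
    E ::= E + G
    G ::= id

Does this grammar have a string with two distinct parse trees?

Witness: id * id

Derivation 1: N ⇒ E * N ⇒ G * N ⇒ id * N ⇒ id * E ⇒ id * G ⇒ id * id
Derivation 2: N ⇒ N * E ⇒ E * E ⇒ G * E ⇒ id * E ⇒ id * G ⇒ id * id

Two distinct leftmost derivations for the same string.

Ambiguous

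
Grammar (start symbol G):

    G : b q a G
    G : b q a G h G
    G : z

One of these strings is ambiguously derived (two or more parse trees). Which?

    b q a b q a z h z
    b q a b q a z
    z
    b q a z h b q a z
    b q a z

b q a b q a z h z: 2 trees
b q a b q a z: 1 tree
z: 1 tree
b q a z h b q a z: 1 tree
b q a z: 1 tree

b q a b q a z h z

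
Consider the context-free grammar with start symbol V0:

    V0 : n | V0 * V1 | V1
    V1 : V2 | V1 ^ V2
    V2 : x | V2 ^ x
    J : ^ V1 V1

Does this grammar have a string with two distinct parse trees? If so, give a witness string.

Ambiguous

Witness: x ^ x

Derivation 1: V0 ⇒ V1 ⇒ V2 ⇒ V2 ^ x ⇒ x ^ x
Derivation 2: V0 ⇒ V1 ⇒ V1 ^ V2 ⇒ V2 ^ V2 ⇒ x ^ V2 ⇒ x ^ x

Two distinct leftmost derivations for the same string.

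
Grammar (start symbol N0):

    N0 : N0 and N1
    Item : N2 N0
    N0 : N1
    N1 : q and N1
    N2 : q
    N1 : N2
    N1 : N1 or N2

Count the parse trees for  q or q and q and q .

2

Parse trees for q or q and q and q:
  [N0 [N0 [N1 [N1 [N2 q]] or [N2 q]]] and [N1 q and [N1 [N2 q]]]]
  [N0 [N0 [N0 [N1 [N1 [N2 q]] or [N2 q]]] and [N1 [N2 q]]] and [N1 [N2 q]]]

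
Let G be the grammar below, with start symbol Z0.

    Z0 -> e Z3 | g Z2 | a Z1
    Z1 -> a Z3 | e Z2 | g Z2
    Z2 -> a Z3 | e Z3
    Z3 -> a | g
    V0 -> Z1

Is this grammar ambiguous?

(V0 is unreachable from Z0, so its rules don't affect L(Z0).) The reachable rules are right-linear with at most one rule per (nonterminal, next-terminal) pair. Each input token forces the next rule, so parsing is deterministic.

Unambiguous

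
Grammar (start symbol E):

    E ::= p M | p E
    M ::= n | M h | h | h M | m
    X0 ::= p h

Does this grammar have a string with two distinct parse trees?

Ambiguous

Witness: p h h

Derivation 1: E ⇒ p M ⇒ p M h ⇒ p h h
Derivation 2: E ⇒ p M ⇒ p h M ⇒ p h h

Two distinct leftmost derivations for the same string.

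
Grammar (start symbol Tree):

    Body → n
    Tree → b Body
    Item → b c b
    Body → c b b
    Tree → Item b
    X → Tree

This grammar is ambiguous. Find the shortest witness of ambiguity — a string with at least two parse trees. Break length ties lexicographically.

length 2: no string has ≥2 trees
length 4: b c b b has 2 parse trees

Two derivations of b c b b:
  Tree ⇒ b Body ⇒ b c b b
  Tree ⇒ Item b ⇒ b c b b

b c b b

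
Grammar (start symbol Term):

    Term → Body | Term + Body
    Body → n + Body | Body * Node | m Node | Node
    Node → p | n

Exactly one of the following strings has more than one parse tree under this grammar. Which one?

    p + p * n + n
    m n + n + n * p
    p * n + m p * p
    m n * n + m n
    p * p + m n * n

m n + n + n * p

p + p * n + n: 1 tree
m n + n + n * p: 3 trees
p * n + m p * p: 1 tree
m n * n + m n: 1 tree
p * p + m n * n: 1 tree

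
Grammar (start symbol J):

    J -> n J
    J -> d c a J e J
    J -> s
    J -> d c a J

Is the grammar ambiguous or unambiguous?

Ambiguous

Witness: d c a d c a s e s

Derivation 1: J ⇒ d c a J e J ⇒ d c a d c a J e J ⇒ d c a d c a s e J ⇒ d c a d c a s e s
Derivation 2: J ⇒ d c a J ⇒ d c a d c a J e J ⇒ d c a d c a s e J ⇒ d c a d c a s e s

Two distinct leftmost derivations for the same string.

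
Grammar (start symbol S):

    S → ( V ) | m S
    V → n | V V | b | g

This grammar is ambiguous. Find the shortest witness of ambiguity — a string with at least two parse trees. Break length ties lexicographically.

length 3: no string has ≥2 trees
length 4: no string has ≥2 trees
length 5: ( b b b ) has 2 parse trees

Two derivations of ( b b b ):
  S ⇒ ( V ) ⇒ ( V V ) ⇒ ( V V V ) ⇒ ( b V V ) ⇒ ( b b V ) ⇒ ( b b b )
  S ⇒ ( V ) ⇒ ( V V ) ⇒ ( b V ) ⇒ ( b V V ) ⇒ ( b b V ) ⇒ ( b b b )

( b b b )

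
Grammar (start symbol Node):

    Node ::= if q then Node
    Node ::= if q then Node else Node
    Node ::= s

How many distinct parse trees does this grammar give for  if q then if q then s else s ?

Parse trees for if q then if q then s else s:
  [Node if q then [Node if q then [Node s] else [Node s]]]
  [Node if q then [Node if q then [Node s]] else [Node s]]

2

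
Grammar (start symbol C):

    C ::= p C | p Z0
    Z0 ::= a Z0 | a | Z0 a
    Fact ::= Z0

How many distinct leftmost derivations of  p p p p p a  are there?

Parse trees for p p p p p a:
  [C p [C p [C p [C p [C p [Z0 a]]]]]]

1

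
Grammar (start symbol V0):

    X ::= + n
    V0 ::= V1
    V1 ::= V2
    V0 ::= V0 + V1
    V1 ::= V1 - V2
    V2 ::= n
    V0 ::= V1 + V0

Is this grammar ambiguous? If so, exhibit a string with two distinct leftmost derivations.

Witness: n + n

Derivation 1: V0 ⇒ V0 + V1 ⇒ V1 + V1 ⇒ V2 + V1 ⇒ n + V1 ⇒ n + V2 ⇒ n + n
Derivation 2: V0 ⇒ V1 + V0 ⇒ V2 + V0 ⇒ n + V0 ⇒ n + V1 ⇒ n + V2 ⇒ n + n

Two distinct leftmost derivations for the same string.

Ambiguous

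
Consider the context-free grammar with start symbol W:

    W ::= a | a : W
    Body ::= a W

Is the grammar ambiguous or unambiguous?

Unambiguous

(Body is unreachable from W, so its rules don't affect L(W).) The reachable grammar is A → atom sep A | atom. Each atom is followed by either the separator (recurse) or end-of-string (stop) — no choice point.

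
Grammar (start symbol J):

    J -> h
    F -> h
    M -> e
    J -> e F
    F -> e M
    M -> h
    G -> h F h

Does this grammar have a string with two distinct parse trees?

Unambiguous

(G is unreachable from J, so its rules don't affect L(J).) Restricted to the reachable nonterminals, every rule has the form A → t or A → t B, and no two rules for the same A share a first terminal. The grammar encodes a DFA — one run per string.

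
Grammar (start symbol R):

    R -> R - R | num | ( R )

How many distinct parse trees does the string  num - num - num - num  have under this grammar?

5

Parse trees for num - num - num - num:
  [R [R num] - [R [R num] - [R [R num] - [R num]]]]
  [R [R num] - [R [R [R num] - [R num]] - [R num]]]
  [R [R [R num] - [R num]] - [R [R num] - [R num]]]
  [R [R [R num] - [R [R num] - [R num]]] - [R num]]
  [R [R [R [R num] - [R num]] - [R num]] - [R num]]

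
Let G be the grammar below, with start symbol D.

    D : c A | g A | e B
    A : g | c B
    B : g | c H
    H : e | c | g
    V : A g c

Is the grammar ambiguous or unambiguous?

Unambiguous

Only D, A, B, H are reachable from D; ignoring the rest: The reachable rules are right-linear with at most one rule per (nonterminal, next-terminal) pair. Each input token forces the next rule, so parsing is deterministic.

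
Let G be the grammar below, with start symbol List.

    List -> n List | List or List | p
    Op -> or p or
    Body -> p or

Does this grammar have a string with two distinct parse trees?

Witness: n p or p

Derivation 1: List ⇒ n List ⇒ n List or List ⇒ n p or List ⇒ n p or p
Derivation 2: List ⇒ List or List ⇒ n List or List ⇒ n p or List ⇒ n p or p

Two distinct leftmost derivations for the same string.

Ambiguous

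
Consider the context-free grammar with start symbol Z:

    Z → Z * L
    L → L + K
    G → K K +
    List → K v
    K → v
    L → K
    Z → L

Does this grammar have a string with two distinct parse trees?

Only Z, L, K are reachable from Z; ignoring the rest: This is a standard precedence ladder (Z over L over K), with each level left-recursive on its own operator ('*' at Z, '+' at L). That structure is LR(1), hence unambiguous.

Unambiguous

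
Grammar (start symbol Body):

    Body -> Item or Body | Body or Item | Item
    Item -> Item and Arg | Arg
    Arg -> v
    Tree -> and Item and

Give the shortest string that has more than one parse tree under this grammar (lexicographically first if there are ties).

length 1: no string has ≥2 trees
length 3: v or v has 2 parse trees

Two derivations of v or v:
  Body ⇒ Item or Body ⇒ Arg or Body ⇒ v or Body ⇒ v or Item ⇒ v or Arg ⇒ v or v
  Body ⇒ Body or Item ⇒ Item or Item ⇒ Arg or Item ⇒ v or Item ⇒ v or Arg ⇒ v or v

v or v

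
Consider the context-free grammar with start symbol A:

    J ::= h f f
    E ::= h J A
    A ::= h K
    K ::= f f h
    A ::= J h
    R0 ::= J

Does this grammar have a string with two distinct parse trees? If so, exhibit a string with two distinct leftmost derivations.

Witness: h f f h

Derivation 1: A ⇒ h K ⇒ h f f h
Derivation 2: A ⇒ J h ⇒ h f f h

Two distinct leftmost derivations for the same string.

Ambiguous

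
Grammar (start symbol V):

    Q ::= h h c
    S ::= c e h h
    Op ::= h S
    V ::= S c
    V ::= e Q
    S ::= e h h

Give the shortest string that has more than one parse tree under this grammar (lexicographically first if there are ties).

length 4: e h h c has 2 parse trees

Two derivations of e h h c:
  V ⇒ S c ⇒ e h h c
  V ⇒ e Q ⇒ e h h c

e h h c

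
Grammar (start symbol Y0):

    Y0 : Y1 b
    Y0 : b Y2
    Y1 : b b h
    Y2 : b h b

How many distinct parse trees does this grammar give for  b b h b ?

Parse trees for b b h b:
  [Y0 [Y1 b b h] b]
  [Y0 b [Y2 b h b]]

2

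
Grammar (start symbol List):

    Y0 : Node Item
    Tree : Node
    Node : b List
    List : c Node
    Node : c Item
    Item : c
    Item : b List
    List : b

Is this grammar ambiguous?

Only List, Node, Item are reachable from List; ignoring the rest: The reachable rules are right-linear with at most one rule per (nonterminal, next-terminal) pair. Each input token forces the next rule, so parsing is deterministic.

Unambiguous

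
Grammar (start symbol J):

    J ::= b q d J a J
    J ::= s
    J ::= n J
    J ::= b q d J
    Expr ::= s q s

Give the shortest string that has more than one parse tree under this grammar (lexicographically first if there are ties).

b q d b q d s a s

length 1: no string has ≥2 trees
length 2: no string has ≥2 trees
length 3: no string has ≥2 trees
length 4: no string has ≥2 trees
length 5: no string has ≥2 trees
length 6: no string has ≥2 trees
length 7: no string has ≥2 trees
length 8: no string has ≥2 trees
length 9: b q d b q d s a s has 2 parse trees

Two derivations of b q d b q d s a s:
  J ⇒ b q d J a J ⇒ b q d b q d J a J ⇒ b q d b q d s a J ⇒ b q d b q d s a s
  J ⇒ b q d J ⇒ b q d b q d J a J ⇒ b q d b q d s a J ⇒ b q d b q d s a s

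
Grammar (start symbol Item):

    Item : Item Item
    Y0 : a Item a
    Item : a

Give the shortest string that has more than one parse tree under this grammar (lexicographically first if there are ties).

length 1: no string has ≥2 trees
length 2: no string has ≥2 trees
length 3: a a a has 2 parse trees

Two derivations of a a a:
  Item ⇒ Item Item ⇒ Item Item Item ⇒ a Item Item ⇒ a a Item ⇒ a a a
  Item ⇒ Item Item ⇒ a Item ⇒ a Item Item ⇒ a a Item ⇒ a a a

a a a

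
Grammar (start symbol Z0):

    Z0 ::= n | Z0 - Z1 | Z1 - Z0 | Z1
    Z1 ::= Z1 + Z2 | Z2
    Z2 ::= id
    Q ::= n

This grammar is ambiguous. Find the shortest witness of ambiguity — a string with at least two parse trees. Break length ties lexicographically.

id - id

length 1: no string has ≥2 trees
length 3: id - id has 2 parse trees

Two derivations of id - id:
  Z0 ⇒ Z0 - Z1 ⇒ Z1 - Z1 ⇒ Z2 - Z1 ⇒ id - Z1 ⇒ id - Z2 ⇒ id - id
  Z0 ⇒ Z1 - Z0 ⇒ Z2 - Z0 ⇒ id - Z0 ⇒ id - Z1 ⇒ id - Z2 ⇒ id - id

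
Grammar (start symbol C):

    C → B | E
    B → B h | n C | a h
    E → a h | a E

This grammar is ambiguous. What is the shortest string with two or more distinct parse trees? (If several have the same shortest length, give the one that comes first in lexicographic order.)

length 2: a h has 2 parse trees

Two derivations of a h:
  C ⇒ B ⇒ a h
  C ⇒ E ⇒ a h

a h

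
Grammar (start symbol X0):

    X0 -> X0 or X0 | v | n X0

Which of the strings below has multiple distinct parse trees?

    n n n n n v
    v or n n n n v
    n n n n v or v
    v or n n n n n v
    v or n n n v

n n n n n v: 1 tree
v or n n n n v: 1 tree
n n n n v or v: 5 trees
v or n n n n n v: 1 tree
v or n n n v: 1 tree

n n n n v or v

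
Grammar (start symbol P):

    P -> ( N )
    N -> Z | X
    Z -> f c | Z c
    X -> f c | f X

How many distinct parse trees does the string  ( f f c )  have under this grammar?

Parse trees for ( f f c ):
  [P ( [N [X f [X f c]]] )]

1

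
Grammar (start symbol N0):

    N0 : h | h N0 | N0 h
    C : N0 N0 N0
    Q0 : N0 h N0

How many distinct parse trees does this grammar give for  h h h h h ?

16

Parse trees for h h h h h (showing first 6 of 16):
  [N0 h [N0 h [N0 h [N0 h [N0 h]]]]]
  [N0 h [N0 h [N0 h [N0 [N0 h] h]]]]
  [N0 h [N0 h [N0 [N0 h [N0 h]] h]]]
  [N0 h [N0 h [N0 [N0 [N0 h] h] h]]]
  [N0 h [N0 [N0 h [N0 h [N0 h]]] h]]
  [N0 h [N0 [N0 h [N0 [N0 h] h]] h]]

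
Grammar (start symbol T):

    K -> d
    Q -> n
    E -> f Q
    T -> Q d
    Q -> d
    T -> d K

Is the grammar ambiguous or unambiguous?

Ambiguous

Witness: d d

Derivation 1: T ⇒ Q d ⇒ d d
Derivation 2: T ⇒ d K ⇒ d d

Two distinct leftmost derivations for the same string.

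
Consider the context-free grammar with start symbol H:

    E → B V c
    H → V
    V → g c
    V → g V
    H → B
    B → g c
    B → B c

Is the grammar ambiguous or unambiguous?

Witness: g c

Derivation 1: H ⇒ V ⇒ g c
Derivation 2: H ⇒ B ⇒ g c

Two distinct leftmost derivations for the same string.

Ambiguous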